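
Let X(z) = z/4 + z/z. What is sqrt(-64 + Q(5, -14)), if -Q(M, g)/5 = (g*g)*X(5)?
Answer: I*sqrt(2269) ≈ 47.634*I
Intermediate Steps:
X(z) = 1 + z/4 (X(z) = z*(1/4) + 1 = z/4 + 1 = 1 + z/4)
Q(M, g) = -45*g**2/4 (Q(M, g) = -5*g*g*(1 + (1/4)*5) = -5*g**2*(1 + 5/4) = -5*g**2*9/4 = -45*g**2/4)
sqrt(-64 + Q(5, -14)) = sqrt(-64 - 45/4*(-14)**2) = sqrt(-64 - 45/4*196) = sqrt(-64 - 2205) = sqrt(-2269) = I*sqrt(2269)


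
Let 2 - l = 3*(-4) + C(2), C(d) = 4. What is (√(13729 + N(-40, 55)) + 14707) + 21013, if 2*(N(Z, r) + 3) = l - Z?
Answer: 35720 + √13751 ≈ 35837.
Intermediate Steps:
l = 10 (l = 2 - (3*(-4) + 4) = 2 - (-12 + 4) = 2 - 1*(-8) = 2 + 8 = 10)
N(Z, r) = 2 - Z/2 (N(Z, r) = -3 + (10 - Z)/2 = -3 + (5 - Z/2) = 2 - Z/2)
(√(13729 + N(-40, 55)) + 14707) + 21013 = (√(13729 + (2 - ½*(-40))) + 14707) + 21013 = (√(13729 + (2 + 20)) + 14707) + 21013 = (√(13729 + 22) + 14707) + 21013 = (√13751 + 14707) + 21013 = (14707 + √13751) + 21013 = 35720 + √13751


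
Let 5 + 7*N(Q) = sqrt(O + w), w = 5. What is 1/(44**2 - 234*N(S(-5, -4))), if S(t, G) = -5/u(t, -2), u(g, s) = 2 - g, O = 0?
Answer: 51527/108231752 + 819*sqrt(5)/108231752 ≈ 0.00049300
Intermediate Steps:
S(t, G) = -5/(2 - t)
N(Q) = -5/7 + sqrt(5)/7 (N(Q) = -5/7 + sqrt(0 + 5)/7 = -5/7 + sqrt(5)/7)
1/(44**2 - 234*N(S(-5, -4))) = 1/(44**2 - 234*(-5/7 + sqrt(5)/7)) = 1/(1936 + (1170/7 - 234*sqrt(5)/7)) = 1/(14722/7 - 234*sqrt(5)/7)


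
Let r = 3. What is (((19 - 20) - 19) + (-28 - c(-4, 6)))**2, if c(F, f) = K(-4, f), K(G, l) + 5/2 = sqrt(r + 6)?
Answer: 9409/4 ≈ 2352.3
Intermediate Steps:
K(G, l) = 1/2 (K(G, l) = -5/2 + sqrt(3 + 6) = -5/2 + sqrt(9) = -5/2 + 3 = 1/2)
c(F, f) = 1/2
(((19 - 20) - 19) + (-28 - c(-4, 6)))**2 = (((19 - 20) - 19) + (-28 - 1*1/2))**2 = ((-1 - 19) + (-28 - 1/2))**2 = (-20 - 57/2)**2 = (-97/2)**2 = 9409/4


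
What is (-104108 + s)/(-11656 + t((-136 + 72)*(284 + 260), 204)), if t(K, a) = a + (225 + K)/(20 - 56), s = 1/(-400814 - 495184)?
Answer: 559683358710/56400236773 ≈ 9.9234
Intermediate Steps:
s = -1/895998 (s = 1/(-895998) = -1/895998 ≈ -1.1161e-6)
t(K, a) = -25/4 + a - K/36 (t(K, a) = a + (225 + K)/(-36) = a + (225 + K)*(-1/36) = a + (-25/4 - K/36) = -25/4 + a - K/36)
(-104108 + s)/(-11656 + t((-136 + 72)*(284 + 260), 204)) = (-104108 - 1/895998)/(-11656 + (-25/4 + 204 - (-136 + 72)*(284 + 260)/36)) = -93280559785/(895998*(-11656 + (-25/4 + 204 - (-16)*544/9))) = -93280559785/(895998*(-11656 + (-25/4 + 204 - 1/36*(-34816)))) = -93280559785/(895998*(-11656 + (-25/4 + 204 + 8704/9))) = -93280559785/(895998*(-11656 + 41935/36)) = -93280559785/(895998*(-377681/36)) = -93280559785/895998*(-36/377681) = 559683358710/56400236773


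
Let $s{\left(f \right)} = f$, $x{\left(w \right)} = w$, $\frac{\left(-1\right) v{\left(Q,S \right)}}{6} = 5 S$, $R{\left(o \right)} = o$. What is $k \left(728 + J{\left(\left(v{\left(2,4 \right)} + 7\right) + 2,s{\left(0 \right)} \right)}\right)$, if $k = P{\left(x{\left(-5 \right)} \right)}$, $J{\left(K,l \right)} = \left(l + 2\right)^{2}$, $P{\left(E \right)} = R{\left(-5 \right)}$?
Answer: $-3660$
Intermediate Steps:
$v{\left(Q,S \right)} = - 30 S$ ($v{\left(Q,S \right)} = - 6 \cdot 5 S = - 30 S$)
$P{\left(E \right)} = -5$
$J{\left(K,l \right)} = \left(2 + l\right)^{2}$
$k = -5$
$k \left(728 + J{\left(\left(v{\left(2,4 \right)} + 7\right) + 2,s{\left(0 \right)} \right)}\right) = - 5 \left(728 + \left(2 + 0\right)^{2}\right) = - 5 \left(728 + 2^{2}\right) = - 5 \left(728 + 4\right) = \left(-5\right) 732 = -3660$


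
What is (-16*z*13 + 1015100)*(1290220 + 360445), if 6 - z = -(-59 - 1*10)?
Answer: 1697220355660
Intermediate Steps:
z = -63 (z = 6 - (-1)*(-59 - 1*10) = 6 - (-1)*(-59 - 10) = 6 - (-1)*(-69) = 6 - 1*69 = 6 - 69 = -63)
(-16*z*13 + 1015100)*(1290220 + 360445) = (-16*(-63)*13 + 1015100)*(1290220 + 360445) = (1008*13 + 1015100)*1650665 = (13104 + 1015100)*1650665 = 1028204*1650665 = 1697220355660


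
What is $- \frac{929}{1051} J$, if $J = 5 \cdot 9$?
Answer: $- \frac{41805}{1051} \approx -39.776$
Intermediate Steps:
$J = 45$
$- \frac{929}{1051} J = - \frac{929}{1051} \cdot 45 = \left(-929\right) \frac{1}{1051} \cdot 45 = \left(- \frac{929}{1051}\right) 45 = - \frac{41805}{1051}$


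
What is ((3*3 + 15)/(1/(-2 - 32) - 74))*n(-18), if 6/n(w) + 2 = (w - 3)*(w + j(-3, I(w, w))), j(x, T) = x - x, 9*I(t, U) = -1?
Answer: -204/39433 ≈ -0.0051733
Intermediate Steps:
I(t, U) = -⅑ (I(t, U) = (⅑)*(-1) = -⅑)
j(x, T) = 0
n(w) = 6/(-2 + w*(-3 + w)) (n(w) = 6/(-2 + (w - 3)*(w + 0)) = 6/(-2 + (-3 + w)*w) = 6/(-2 + w*(-3 + w)))
((3*3 + 15)/(1/(-2 - 32) - 74))*n(-18) = ((3*3 + 15)/(1/(-2 - 32) - 74))*(6/(-2 + (-18)² - 3*(-18))) = ((9 + 15)/(1/(-34) - 74))*(6/(-2 + 324 + 54)) = (24/(-1/34 - 74))*(6/376) = (24/(-2517/34))*(6*(1/376)) = (24*(-34/2517))*(3/188) = -272/839*3/188 = -204/39433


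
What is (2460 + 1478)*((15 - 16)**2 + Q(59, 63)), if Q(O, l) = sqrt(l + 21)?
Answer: 3938 + 7876*sqrt(21) ≈ 40030.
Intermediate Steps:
Q(O, l) = sqrt(21 + l)
(2460 + 1478)*((15 - 16)**2 + Q(59, 63)) = (2460 + 1478)*((15 - 16)**2 + sqrt(21 + 63)) = 3938*((-1)**2 + sqrt(84)) = 3938*(1 + 2*sqrt(21)) = 3938 + 7876*sqrt(21)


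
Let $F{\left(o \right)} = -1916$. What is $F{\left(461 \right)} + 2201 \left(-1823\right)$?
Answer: $-4014339$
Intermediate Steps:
$F{\left(461 \right)} + 2201 \left(-1823\right) = -1916 + 2201 \left(-1823\right) = -1916 - 4012423 = -4014339$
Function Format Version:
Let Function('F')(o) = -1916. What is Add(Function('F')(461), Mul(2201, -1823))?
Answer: -4014339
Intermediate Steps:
Add(Function('F')(461), Mul(2201, -1823)) = Add(-1916, Mul(2201, -1823)) = Add(-1916, -4012423) = -4014339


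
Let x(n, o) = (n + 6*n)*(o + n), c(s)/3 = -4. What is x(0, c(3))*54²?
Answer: 0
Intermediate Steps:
c(s) = -12 (c(s) = 3*(-4) = -12)
x(n, o) = 7*n*(n + o) (x(n, o) = (7*n)*(n + o) = 7*n*(n + o))
x(0, c(3))*54² = (7*0*(0 - 12))*54² = (7*0*(-12))*2916 = 0*2916 = 0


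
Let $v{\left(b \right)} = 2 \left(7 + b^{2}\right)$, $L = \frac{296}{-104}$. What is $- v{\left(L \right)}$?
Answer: $- \frac{5104}{169} \approx -30.201$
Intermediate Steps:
$L = - \frac{37}{13}$ ($L = 296 \left(- \frac{1}{104}\right) = - \frac{37}{13} \approx -2.8462$)
$v{\left(b \right)} = 14 + 2 b^{2}$
$- v{\left(L \right)} = - (14 + 2 \left(- \frac{37}{13}\right)^{2}) = - (14 + 2 \cdot \frac{1369}{169}) = - (14 + \frac{2738}{169}) = \left(-1\right) \frac{5104}{169} = - \frac{5104}{169}$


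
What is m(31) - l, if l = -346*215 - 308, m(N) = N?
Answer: 74729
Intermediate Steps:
l = -74698 (l = -74390 - 308 = -74698)
m(31) - l = 31 - 1*(-74698) = 31 + 74698 = 74729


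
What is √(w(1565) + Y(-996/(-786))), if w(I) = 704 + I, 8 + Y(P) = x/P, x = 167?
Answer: √65935698/166 ≈ 48.916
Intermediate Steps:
Y(P) = -8 + 167/P
√(w(1565) + Y(-996/(-786))) = √((704 + 1565) + (-8 + 167/((-996/(-786))))) = √(2269 + (-8 + 167/((-996*(-1/786))))) = √(2269 + (-8 + 167/(166/131))) = √(2269 + (-8 + 167*(131/166))) = √(2269 + (-8 + 21877/166)) = √(2269 + 20549/166) = √(397203/166) = √65935698/166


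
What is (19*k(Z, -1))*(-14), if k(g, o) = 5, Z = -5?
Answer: -1330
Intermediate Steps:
(19*k(Z, -1))*(-14) = (19*5)*(-14) = 95*(-14) = -1330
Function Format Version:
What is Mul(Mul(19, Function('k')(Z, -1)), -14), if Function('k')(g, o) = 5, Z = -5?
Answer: -1330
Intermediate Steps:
Mul(Mul(19, Function('k')(Z, -1)), -14) = Mul(Mul(19, 5), -14) = Mul(95, -14) = -1330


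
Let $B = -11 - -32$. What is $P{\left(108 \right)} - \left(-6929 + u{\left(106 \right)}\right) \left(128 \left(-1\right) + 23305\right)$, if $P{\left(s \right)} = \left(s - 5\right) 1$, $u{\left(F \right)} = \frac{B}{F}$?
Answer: $\frac{17022428099}{106} \approx 1.6059 \cdot 10^{8}$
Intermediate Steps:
$B = 21$ ($B = -11 + 32 = 21$)
$u{\left(F \right)} = \frac{21}{F}$
$P{\left(s \right)} = -5 + s$ ($P{\left(s \right)} = \left(-5 + s\right) 1 = -5 + s$)
$P{\left(108 \right)} - \left(-6929 + u{\left(106 \right)}\right) \left(128 \left(-1\right) + 23305\right) = \left(-5 + 108\right) - \left(-6929 + \frac{21}{106}\right) \left(128 \left(-1\right) + 23305\right) = 103 - \left(-6929 + 21 \cdot \frac{1}{106}\right) \left(-128 + 23305\right) = 103 - \left(-6929 + \frac{21}{106}\right) 23177 = 103 - \left(- \frac{734453}{106}\right) 23177 = 103 - - \frac{17022417181}{106} = 103 + \frac{17022417181}{106} = \frac{17022428099}{106}$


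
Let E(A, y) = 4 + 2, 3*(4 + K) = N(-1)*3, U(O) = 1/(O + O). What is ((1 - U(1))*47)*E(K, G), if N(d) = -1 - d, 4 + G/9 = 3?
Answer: 141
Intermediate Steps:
U(O) = 1/(2*O)
G = -9 (G = -36 + 9*3 = -36 + 27 = -9)
K = -4 (K = -4 + ((-1 - 1*(-1))*3)/3 = -4 + ((-1 + 1)*3)/3 = -4 + (0*3)/3 = -4 + (1/3)*0 = -4 + 0 = -4)
E(A, y) = 6
((1 - U(1))*47)*E(K, G) = ((1 - 1/(2*1))*47)*6 = ((1 - 1/2)*47)*6 = ((1/2)*47)*6 = (47/2)*6 = 141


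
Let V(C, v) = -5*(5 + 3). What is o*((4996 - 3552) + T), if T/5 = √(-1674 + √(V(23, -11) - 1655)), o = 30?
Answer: 43320 + 150*√(-1674 + I*√1695) ≈ 43395.0 + 6137.6*I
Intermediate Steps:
V(C, v) = -40 (V(C, v) = -5*8 = -40)
T = 5*√(-1674 + I*√1695) (T = 5*√(-1674 + √(-40 - 1655)) = 5*√(-1674 + √(-1695)) = 5*√(-1674 + I*√1695) ≈ 2.5154 + 204.59*I)
o*((4996 - 3552) + T) = 30*((4996 - 3552) + 5*√(-1674 + I*√1695)) = 30*(1444 + 5*√(-1674 + I*√1695)) = 43320 + 150*√(-1674 + I*√1695)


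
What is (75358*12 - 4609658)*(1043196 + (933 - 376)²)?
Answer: -5015003672090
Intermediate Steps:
(75358*12 - 4609658)*(1043196 + (933 - 376)²) = (904296 - 4609658)*(1043196 + 557²) = -3705362*(1043196 + 310249) = -3705362*1353445 = -5015003672090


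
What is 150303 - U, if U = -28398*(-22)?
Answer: -474453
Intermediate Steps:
U = 624756
150303 - U = 150303 - 1*624756 = 150303 - 624756 = -474453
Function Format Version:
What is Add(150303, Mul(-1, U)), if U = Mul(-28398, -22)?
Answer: -474453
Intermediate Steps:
U = 624756
Add(150303, Mul(-1, U)) = Add(150303, Mul(-1, 624756)) = Add(150303, -624756) = -474453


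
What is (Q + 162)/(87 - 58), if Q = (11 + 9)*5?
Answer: 262/29 ≈ 9.0345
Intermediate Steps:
Q = 100 (Q = 20*5 = 100)
(Q + 162)/(87 - 58) = (100 + 162)/(87 - 58) = 262/29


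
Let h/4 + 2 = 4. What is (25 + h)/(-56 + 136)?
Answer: 33/80 ≈ 0.41250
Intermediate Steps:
h = 8 (h = -8 + 4*4 = -8 + 16 = 8)
(25 + h)/(-56 + 136) = (25 + 8)/(-56 + 136) = 33/80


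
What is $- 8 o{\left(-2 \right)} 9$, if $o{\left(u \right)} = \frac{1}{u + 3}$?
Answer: $-72$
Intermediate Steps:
$o{\left(u \right)} = \frac{1}{3 + u}$
$- 8 o{\left(-2 \right)} 9 = - \frac{8}{3 - 2} \cdot 9 = - \frac{8}{1} \cdot 9 = \left(-8\right) 1 \cdot 9 = \left(-8\right) 9 = -72$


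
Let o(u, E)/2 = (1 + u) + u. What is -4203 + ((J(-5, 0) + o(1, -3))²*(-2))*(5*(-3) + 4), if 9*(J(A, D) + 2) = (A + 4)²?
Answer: -310325/81 ≈ -3831.2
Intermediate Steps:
o(u, E) = 2 + 4*u (o(u, E) = 2*((1 + u) + u) = 2*(1 + 2*u) = 2 + 4*u)
J(A, D) = -2 + (4 + A)²/9 (J(A, D) = -2 + (A + 4)²/9 = -2 + (4 + A)²/9)
-4203 + ((J(-5, 0) + o(1, -3))²*(-2))*(5*(-3) + 4) = -4203 + (((-2 + (4 - 5)²/9) + (2 + 4*1))²*(-2))*(5*(-3) + 4) = -4203 + (((-2 + (⅑)*(-1)²) + (2 + 4))²*(-2))*(-15 + 4) = -4203 + (((-2 + (⅑)*1) + 6)²*(-2))*(-11) = -4203 + (((-2 + ⅑) + 6)²*(-2))*(-11) = -4203 + ((-17/9 + 6)²*(-2))*(-11) = -4203 + ((37/9)²*(-2))*(-11) = -4203 + ((1369/81)*(-2))*(-11) = -4203 - 2738/81*(-11) = -4203 + 30118/81 = -310325/81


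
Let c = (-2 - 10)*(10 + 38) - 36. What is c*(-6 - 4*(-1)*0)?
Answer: 3672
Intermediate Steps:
c = -612 (c = -12*48 - 36 = -576 - 36 = -612)
c*(-6 - 4*(-1)*0) = -612*(-6 - 4*(-1)*0) = -612*(-6 + 4*0) = -612*(-6 + 0) = -612*(-6) = 3672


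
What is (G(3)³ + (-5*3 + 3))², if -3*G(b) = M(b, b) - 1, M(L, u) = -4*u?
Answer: 3508129/729 ≈ 4812.3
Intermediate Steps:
G(b) = ⅓ + 4*b/3 (G(b) = -(-4*b - 1)/3 = -(-1 - 4*b)/3 = ⅓ + 4*b/3)
(G(3)³ + (-5*3 + 3))² = ((⅓ + (4/3)*3)³ + (-5*3 + 3))² = ((⅓ + 4)³ + (-15 + 3))² = ((13/3)³ - 12)² = (2197/27 - 12)² = (1873/27)² = 3508129/729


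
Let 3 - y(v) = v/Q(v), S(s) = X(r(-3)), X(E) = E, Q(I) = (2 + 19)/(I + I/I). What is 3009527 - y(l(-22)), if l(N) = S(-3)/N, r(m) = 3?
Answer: 10196267293/3388 ≈ 3.0095e+6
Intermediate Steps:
Q(I) = 21/(1 + I) (Q(I) = 21/(I + 1) = 21/(1 + I))
S(s) = 3
l(N) = 3/N
y(v) = 3 - v*(1/21 + v/21) (y(v) = 3 - v/(21/(1 + v)) = 3 - v*(1/21 + v/21))
3009527 - y(l(-22)) = 3009527 - (3 - 3/(-22)*(1 + 3/(-22))/21) = 3009527 - (3 - 3*(-1/22)*(1 + 3*(-1/22))/21) = 3009527 - (3 - 1/21*(-3/22)*(1 - 3/22)) = 3009527 - (3 - 1/21*(-3/22)*19/22) = 3009527 - (3 + 19/3388) = 3009527 - 1*10183/3388 = 3009527 - 10183/3388 = 10196267293/3388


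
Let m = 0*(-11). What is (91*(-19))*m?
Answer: 0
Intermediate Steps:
m = 0
(91*(-19))*m = (91*(-19))*0 = -1729*0 = 0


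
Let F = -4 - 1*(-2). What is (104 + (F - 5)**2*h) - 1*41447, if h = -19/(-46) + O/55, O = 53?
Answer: -104427123/2530 ≈ -41276.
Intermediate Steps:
F = -2 (F = -4 + 2 = -2)
h = 3483/2530 (h = -19/(-46) + 53/55 = -19*(-1/46) + 53*(1/55) = 19/46 + 53/55 = 3483/2530 ≈ 1.3767)
(104 + (F - 5)**2*h) - 1*41447 = (104 + (-2 - 5)**2*(3483/2530)) - 1*41447 = (104 + (-7)**2*(3483/2530)) - 41447 = (104 + 49*(3483/2530)) - 41447 = (104 + 170667/2530) - 41447 = 433787/2530 - 41447 = -104427123/2530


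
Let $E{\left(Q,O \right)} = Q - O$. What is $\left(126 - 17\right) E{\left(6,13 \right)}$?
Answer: $-763$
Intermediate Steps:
$\left(126 - 17\right) E{\left(6,13 \right)} = \left(126 - 17\right) \left(6 - 13\right) = 109 \left(6 - 13\right) = 109 \left(-7\right) = -763$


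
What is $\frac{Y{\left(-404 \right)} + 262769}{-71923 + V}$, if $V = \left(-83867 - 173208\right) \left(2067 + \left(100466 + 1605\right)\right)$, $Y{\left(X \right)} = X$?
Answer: $- \frac{262365}{26771348273} \approx -9.8002 \cdot 10^{-6}$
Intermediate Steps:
$V = -26771276350$ ($V = - 257075 \left(2067 + 102071\right) = \left(-257075\right) 104138 = -26771276350$)
$\frac{Y{\left(-404 \right)} + 262769}{-71923 + V} = \frac{-404 + 262769}{-71923 - 26771276350} = \frac{262365}{-26771348273} = 262365 \left(- \frac{1}{26771348273}\right) = - \frac{262365}{26771348273}$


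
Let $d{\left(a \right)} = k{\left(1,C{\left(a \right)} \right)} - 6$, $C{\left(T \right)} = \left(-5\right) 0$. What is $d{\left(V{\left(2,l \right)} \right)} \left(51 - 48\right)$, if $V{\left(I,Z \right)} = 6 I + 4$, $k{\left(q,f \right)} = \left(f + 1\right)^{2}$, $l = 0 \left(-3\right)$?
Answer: $-15$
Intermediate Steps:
$l = 0$
$C{\left(T \right)} = 0$
$k{\left(q,f \right)} = \left(1 + f\right)^{2}$
$V{\left(I,Z \right)} = 4 + 6 I$
$d{\left(a \right)} = -5$ ($d{\left(a \right)} = \left(1 + 0\right)^{2} - 6 = 1^{2} - 6 = 1 - 6 = -5$)
$d{\left(V{\left(2,l \right)} \right)} \left(51 - 48\right) = - 5 \left(51 - 48\right) = \left(-5\right) 3 = -15$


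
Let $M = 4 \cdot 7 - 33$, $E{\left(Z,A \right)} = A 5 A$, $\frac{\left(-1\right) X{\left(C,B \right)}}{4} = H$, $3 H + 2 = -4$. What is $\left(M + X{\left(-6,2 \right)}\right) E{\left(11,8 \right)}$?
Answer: $960$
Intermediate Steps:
$H = -2$ ($H = - \frac{2}{3} + \frac{1}{3} \left(-4\right) = - \frac{2}{3} - \frac{4}{3} = -2$)
$X{\left(C,B \right)} = 8$ ($X{\left(C,B \right)} = \left(-4\right) \left(-2\right) = 8$)
$E{\left(Z,A \right)} = 5 A^{2}$ ($E{\left(Z,A \right)} = 5 A A = 5 A^{2}$)
$M = -5$ ($M = 28 - 33 = -5$)
$\left(M + X{\left(-6,2 \right)}\right) E{\left(11,8 \right)} = \left(-5 + 8\right) 5 \cdot 8^{2} = 3 \cdot 5 \cdot 64 = 3 \cdot 320 = 960$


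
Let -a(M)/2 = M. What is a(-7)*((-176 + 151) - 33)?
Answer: -812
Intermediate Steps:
a(M) = -2*M
a(-7)*((-176 + 151) - 33) = (-2*(-7))*((-176 + 151) - 33) = 14*(-25 - 33) = 14*(-58) = -812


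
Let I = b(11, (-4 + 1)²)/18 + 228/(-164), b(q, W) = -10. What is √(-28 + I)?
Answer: 5*I*√18122/123 ≈ 5.4723*I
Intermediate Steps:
I = -718/369 (I = -10/18 + 228/(-164) = -10*1/18 + 228*(-1/164) = -5/9 - 57/41 = -718/369 ≈ -1.9458)
√(-28 + I) = √(-28 - 718/369) = √(-11050/369) = 5*I*√18122/123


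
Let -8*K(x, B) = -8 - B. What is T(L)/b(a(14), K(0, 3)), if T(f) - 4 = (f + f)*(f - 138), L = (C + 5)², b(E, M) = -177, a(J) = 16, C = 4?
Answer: 9230/177 ≈ 52.147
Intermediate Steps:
K(x, B) = 1 + B/8 (K(x, B) = -(-8 - B)/8 = 1 + B/8)
L = 81 (L = (4 + 5)² = 9² = 81)
T(f) = 4 + 2*f*(-138 + f) (T(f) = 4 + (f + f)*(f - 138) = 4 + (2*f)*(-138 + f) = 4 + 2*f*(-138 + f))
T(L)/b(a(14), K(0, 3)) = (4 - 276*81 + 2*81²)/(-177) = (4 - 22356 + 2*6561)*(-1/177) = (4 - 22356 + 13122)*(-1/177) = -9230*(-1/177) = 9230/177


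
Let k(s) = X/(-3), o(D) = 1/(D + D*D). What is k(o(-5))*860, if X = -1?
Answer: 860/3 ≈ 286.67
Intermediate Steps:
o(D) = 1/(D + D²)
k(s) = ⅓ (k(s) = -1/(-3) = -1*(-⅓) = ⅓)
k(o(-5))*860 = (⅓)*860 = 860/3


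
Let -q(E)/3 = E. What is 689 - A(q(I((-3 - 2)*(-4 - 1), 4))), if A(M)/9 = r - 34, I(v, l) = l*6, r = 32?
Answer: 707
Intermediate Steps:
I(v, l) = 6*l
q(E) = -3*E
A(M) = -18 (A(M) = 9*(32 - 34) = 9*(-2) = -18)
689 - A(q(I((-3 - 2)*(-4 - 1), 4))) = 689 - 1*(-18) = 689 + 18 = 707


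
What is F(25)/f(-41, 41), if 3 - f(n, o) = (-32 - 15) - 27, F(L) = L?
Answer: 25/77 ≈ 0.32468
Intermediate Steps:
f(n, o) = 77 (f(n, o) = 3 - ((-32 - 15) - 27) = 3 - (-47 - 27) = 3 - 1*(-74) = 3 + 74 = 77)
F(25)/f(-41, 41) = 25/77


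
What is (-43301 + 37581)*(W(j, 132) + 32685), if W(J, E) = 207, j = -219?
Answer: -188142240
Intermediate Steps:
(-43301 + 37581)*(W(j, 132) + 32685) = (-43301 + 37581)*(207 + 32685) = -5720*32892 = -188142240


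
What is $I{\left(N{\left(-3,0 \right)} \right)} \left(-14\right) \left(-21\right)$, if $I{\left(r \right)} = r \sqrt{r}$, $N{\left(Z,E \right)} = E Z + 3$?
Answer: $882 \sqrt{3} \approx 1527.7$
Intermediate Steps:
$N{\left(Z,E \right)} = 3 + E Z$
$I{\left(r \right)} = r^{\frac{3}{2}}$
$I{\left(N{\left(-3,0 \right)} \right)} \left(-14\right) \left(-21\right) = \left(3 + 0 \left(-3\right)\right)^{\frac{3}{2}} \left(-14\right) \left(-21\right) = \left(3 + 0\right)^{\frac{3}{2}} \left(-14\right) \left(-21\right) = 3^{\frac{3}{2}} \left(-14\right) \left(-21\right) = 3 \sqrt{3} \left(-14\right) \left(-21\right) = - 42 \sqrt{3} \left(-21\right) = 882 \sqrt{3}$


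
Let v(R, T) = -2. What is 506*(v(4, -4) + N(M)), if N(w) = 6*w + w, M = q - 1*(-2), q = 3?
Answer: 16698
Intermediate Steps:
M = 5 (M = 3 - 1*(-2) = 3 + 2 = 5)
N(w) = 7*w
506*(v(4, -4) + N(M)) = 506*(-2 + 7*5) = 506*(-2 + 35) = 506*33 = 16698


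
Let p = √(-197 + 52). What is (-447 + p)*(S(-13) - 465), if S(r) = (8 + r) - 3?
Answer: 211431 - 473*I*√145 ≈ 2.1143e+5 - 5695.7*I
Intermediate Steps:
p = I*√145 (p = √(-145) = I*√145 ≈ 12.042*I)
S(r) = 5 + r
(-447 + p)*(S(-13) - 465) = (-447 + I*√145)*((5 - 13) - 465) = (-447 + I*√145)*(-8 - 465) = (-447 + I*√145)*(-473) = 211431 - 473*I*√145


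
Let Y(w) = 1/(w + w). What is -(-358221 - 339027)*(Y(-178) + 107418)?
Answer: 6665831549784/89 ≈ 7.4897e+10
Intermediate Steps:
Y(w) = 1/(2*w)
-(-358221 - 339027)*(Y(-178) + 107418) = -(-358221 - 339027)*((½)/(-178) + 107418) = -(-697248)*((½)*(-1/178) + 107418) = -(-697248)*(-1/356 + 107418) = -(-697248)*38240807/356 = -1*(-6665831549784/89) = 6665831549784/89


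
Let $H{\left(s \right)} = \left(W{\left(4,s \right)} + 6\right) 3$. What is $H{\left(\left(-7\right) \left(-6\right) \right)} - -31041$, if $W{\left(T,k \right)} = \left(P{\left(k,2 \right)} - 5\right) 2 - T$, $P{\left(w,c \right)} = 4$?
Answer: $31041$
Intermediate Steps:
$W{\left(T,k \right)} = -2 - T$ ($W{\left(T,k \right)} = \left(4 - 5\right) 2 - T = \left(-1\right) 2 - T = -2 - T$)
$H{\left(s \right)} = 0$ ($H{\left(s \right)} = \left(\left(-2 - 4\right) + 6\right) 3 = \left(-6 + 6\right) 3 = 0 \cdot 3 = 0$)
$H{\left(\left(-7\right) \left(-6\right) \right)} - -31041 = 0 - -31041 = 0 + 31041 = 31041$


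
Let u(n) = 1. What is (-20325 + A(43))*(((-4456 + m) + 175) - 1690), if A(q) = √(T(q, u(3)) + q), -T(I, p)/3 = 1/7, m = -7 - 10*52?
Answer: 132071850 - 6498*√2086/7 ≈ 1.3203e+8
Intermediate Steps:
m = -527 (m = -7 - 520 = -527)
T(I, p) = -3/7
A(q) = √(-3/7 + q)
(-20325 + A(43))*(((-4456 + m) + 175) - 1690) = (-20325 + √(-21 + 49*43)/7)*(((-4456 - 527) + 175) - 1690) = (-20325 + √(-21 + 2107)/7)*((-4983 + 175) - 1690) = (-20325 + √2086/7)*(-4808 - 1690) = (-20325 + √2086/7)*(-6498) = 132071850 - 6498*√2086/7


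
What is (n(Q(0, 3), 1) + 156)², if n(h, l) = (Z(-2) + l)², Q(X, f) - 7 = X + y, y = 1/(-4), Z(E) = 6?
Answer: 42025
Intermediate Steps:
y = -¼ ≈ -0.25000
Q(X, f) = 27/4 + X (Q(X, f) = 7 + (X - ¼) = 7 + (-¼ + X) = 27/4 + X)
n(h, l) = (6 + l)²
(n(Q(0, 3), 1) + 156)² = ((6 + 1)² + 156)² = (7² + 156)² = (49 + 156)² = 205² = 42025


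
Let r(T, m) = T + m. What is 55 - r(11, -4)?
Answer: 48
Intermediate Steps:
55 - r(11, -4) = 55 - (11 - 4) = 55 - 1*7 = 55 - 7 = 48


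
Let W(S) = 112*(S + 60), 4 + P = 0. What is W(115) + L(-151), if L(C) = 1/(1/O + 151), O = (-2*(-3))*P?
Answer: 71010824/3623 ≈ 19600.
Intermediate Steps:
P = -4 (P = -4 + 0 = -4)
O = -24 (O = -2*(-3)*(-4) = 6*(-4) = -24)
W(S) = 6720 + 112*S (W(S) = 112*(60 + S) = 6720 + 112*S)
L(C) = 24/3623 (L(C) = 1/(1/(-24) + 151) = 1/(-1/24 + 151) = 1/(3623/24) = 24/3623)
W(115) + L(-151) = (6720 + 112*115) + 24/3623 = (6720 + 12880) + 24/3623 = 19600 + 24/3623 = 71010824/3623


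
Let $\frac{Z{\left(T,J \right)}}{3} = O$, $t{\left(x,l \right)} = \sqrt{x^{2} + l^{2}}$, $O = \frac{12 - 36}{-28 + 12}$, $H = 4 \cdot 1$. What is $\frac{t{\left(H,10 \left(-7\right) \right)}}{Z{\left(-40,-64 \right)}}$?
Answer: $\frac{4 \sqrt{1229}}{9} \approx 15.581$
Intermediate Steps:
$H = 4$
$O = \frac{3}{2}$ ($O = - \frac{24}{-16} = \left(-24\right) \left(- \frac{1}{16}\right) = \frac{3}{2} \approx 1.5$)
$t{\left(x,l \right)} = \sqrt{l^{2} + x^{2}}$
$Z{\left(T,J \right)} = \frac{9}{2}$ ($Z{\left(T,J \right)} = 3 \cdot \frac{3}{2} = \frac{9}{2}$)
$\frac{t{\left(H,10 \left(-7\right) \right)}}{Z{\left(-40,-64 \right)}} = \frac{\sqrt{\left(10 \left(-7\right)\right)^{2} + 4^{2}}}{\frac{9}{2}} = \sqrt{\left(-70\right)^{2} + 16} \cdot \frac{2}{9} = \sqrt{4900 + 16} \cdot \frac{2}{9} = \sqrt{4916} \cdot \frac{2}{9} = 2 \sqrt{1229} \cdot \frac{2}{9} = \frac{4 \sqrt{1229}}{9}$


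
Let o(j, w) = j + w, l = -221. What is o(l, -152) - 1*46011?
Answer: -46384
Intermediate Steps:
o(l, -152) - 1*46011 = (-221 - 152) - 1*46011 = -373 - 46011 = -46384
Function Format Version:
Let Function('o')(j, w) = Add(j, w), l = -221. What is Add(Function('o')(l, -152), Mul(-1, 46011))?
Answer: -46384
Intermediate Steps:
Add(Function('o')(l, -152), Mul(-1, 46011)) = Add(Add(-221, -152), Mul(-1, 46011)) = Add(-373, -46011) = -46384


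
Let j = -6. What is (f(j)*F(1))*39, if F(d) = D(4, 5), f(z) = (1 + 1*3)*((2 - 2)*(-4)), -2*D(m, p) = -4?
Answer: 0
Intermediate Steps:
D(m, p) = 2 (D(m, p) = -½*(-4) = 2)
f(z) = 0 (f(z) = (1 + 3)*(0*(-4)) = 4*0 = 0)
F(d) = 2
(f(j)*F(1))*39 = (0*2)*39 = 0*39 = 0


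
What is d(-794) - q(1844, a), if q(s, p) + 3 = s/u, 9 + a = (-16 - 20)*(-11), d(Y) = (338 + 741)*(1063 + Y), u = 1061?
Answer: 307957650/1061 ≈ 2.9025e+5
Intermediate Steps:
d(Y) = 1146977 + 1079*Y (d(Y) = 1079*(1063 + Y) = 1146977 + 1079*Y)
a = 387 (a = -9 + (-16 - 20)*(-11) = -9 - 36*(-11) = -9 + 396 = 387)
q(s, p) = -3 + s/1061
d(-794) - q(1844, a) = (1146977 + 1079*(-794)) - (-3 + (1/1061)*1844) = (1146977 - 856726) - (-3 + 1844/1061) = 290251 - 1*(-1339/1061) = 290251 + 1339/1061 = 307957650/1061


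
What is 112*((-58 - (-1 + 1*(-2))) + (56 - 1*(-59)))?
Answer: 6720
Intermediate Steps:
112*((-58 - (-1 + 1*(-2))) + (56 - 1*(-59))) = 112*((-58 - (-1 - 2)) + (56 + 59)) = 112*((-58 - 1*(-3)) + 115) = 112*((-58 + 3) + 115) = 112*(-55 + 115) = 112*60 = 6720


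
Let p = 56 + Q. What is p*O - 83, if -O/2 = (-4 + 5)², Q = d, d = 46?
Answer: -287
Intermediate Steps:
Q = 46
O = -2 (O = -2*(-4 + 5)² = -2*1² = -2*1 = -2)
p = 102 (p = 56 + 46 = 102)
p*O - 83 = 102*(-2) - 83 = -204 - 83 = -287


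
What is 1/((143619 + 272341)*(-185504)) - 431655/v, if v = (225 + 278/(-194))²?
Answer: -11192498923016141407/1296002155223578880 ≈ -8.6362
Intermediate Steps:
v = 470282596/9409 (v = (225 + 278*(-1/194))² = (225 - 139/97)² = (21686/97)² = 470282596/9409 ≈ 49982.)
1/((143619 + 272341)*(-185504)) - 431655/v = 1/((143619 + 272341)*(-185504)) - 431655/470282596/9409 = -1/185504/415960 - 431655*9409/470282596 = (1/415960)*(-1/185504) - 580205985/67183228 = -1/77162243840 - 580205985/67183228 = -11192498923016141407/1296002155223578880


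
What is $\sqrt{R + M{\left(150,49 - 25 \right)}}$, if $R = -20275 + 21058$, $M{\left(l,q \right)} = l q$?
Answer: $3 \sqrt{487} \approx 66.204$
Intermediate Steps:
$R = 783$
$\sqrt{R + M{\left(150,49 - 25 \right)}} = \sqrt{783 + 150 \left(49 - 25\right)} = \sqrt{783 + 150 \cdot 24} = \sqrt{783 + 3600} = \sqrt{4383} = 3 \sqrt{487}$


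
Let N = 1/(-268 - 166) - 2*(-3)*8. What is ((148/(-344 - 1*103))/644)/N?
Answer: -62/5788203 ≈ -1.0711e-5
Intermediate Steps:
N = 20831/434 (N = 1/(-434) + 6*8 = -1/434 + 48 = 20831/434 ≈ 47.998)
((148/(-344 - 1*103))/644)/N = ((148/(-344 - 1*103))/644)/(20831/434) = ((148/(-344 - 103))*(1/644))*(434/20831) = ((148/(-447))*(1/644))*(434/20831) = ((148*(-1/447))*(1/644))*(434/20831) = -148/447*1/644*(434/20831) = -37/71967*434/20831 = -62/5788203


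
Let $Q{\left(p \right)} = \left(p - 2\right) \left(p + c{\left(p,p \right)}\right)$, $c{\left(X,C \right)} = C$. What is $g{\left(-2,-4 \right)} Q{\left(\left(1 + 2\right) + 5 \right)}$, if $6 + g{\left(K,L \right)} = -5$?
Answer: $-1056$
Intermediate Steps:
$g{\left(K,L \right)} = -11$ ($g{\left(K,L \right)} = -6 - 5 = -11$)
$Q{\left(p \right)} = 2 p \left(-2 + p\right)$ ($Q{\left(p \right)} = \left(p - 2\right) \left(p + p\right) = \left(-2 + p\right) 2 p = 2 p \left(-2 + p\right)$)
$g{\left(-2,-4 \right)} Q{\left(\left(1 + 2\right) + 5 \right)} = - 11 \cdot 2 \left(\left(1 + 2\right) + 5\right) \left(-2 + \left(\left(1 + 2\right) + 5\right)\right) = - 11 \cdot 2 \left(3 + 5\right) \left(-2 + \left(3 + 5\right)\right) = - 11 \cdot 2 \cdot 8 \left(-2 + 8\right) = - 11 \cdot 2 \cdot 8 \cdot 6 = \left(-11\right) 96 = -1056$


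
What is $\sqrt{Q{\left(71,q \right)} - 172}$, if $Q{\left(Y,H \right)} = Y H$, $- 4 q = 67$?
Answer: $\frac{33 i \sqrt{5}}{2} \approx 36.895 i$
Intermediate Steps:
$q = - \frac{67}{4}$ ($q = \left(- \frac{1}{4}\right) 67 = - \frac{67}{4} \approx -16.75$)
$Q{\left(Y,H \right)} = H Y$
$\sqrt{Q{\left(71,q \right)} - 172} = \sqrt{\left(- \frac{67}{4}\right) 71 - 172} = \sqrt{- \frac{4757}{4} - 172} = \sqrt{- \frac{5445}{4}} = \frac{33 i \sqrt{5}}{2}$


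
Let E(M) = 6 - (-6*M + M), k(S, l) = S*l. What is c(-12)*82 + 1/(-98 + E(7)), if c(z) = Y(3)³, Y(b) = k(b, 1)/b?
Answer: 4673/57 ≈ 81.982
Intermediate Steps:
E(M) = 6 + 5*M (E(M) = 6 - (-5)*M = 6 + 5*M)
Y(b) = 1 (Y(b) = (b*1)/b = b/b = 1)
c(z) = 1 (c(z) = 1³ = 1)
c(-12)*82 + 1/(-98 + E(7)) = 1*82 + 1/(-98 + (6 + 5*7)) = 82 + 1/(-98 + (6 + 35)) = 82 + 1/(-98 + 41) = 82 + 1/(-57) = 82 - 1/57 = 4673/57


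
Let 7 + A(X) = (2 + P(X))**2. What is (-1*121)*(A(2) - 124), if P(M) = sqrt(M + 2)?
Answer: 13915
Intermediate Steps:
P(M) = sqrt(2 + M)
A(X) = -7 + (2 + sqrt(2 + X))**2
(-1*121)*(A(2) - 124) = (-1*121)*((-7 + (2 + sqrt(2 + 2))**2) - 124) = -121*((-7 + (2 + sqrt(4))**2) - 124) = -121*((-7 + (2 + 2)**2) - 124) = -121*((-7 + 4**2) - 124) = -121*((-7 + 16) - 124) = -121*(9 - 124) = -121*(-115) = 13915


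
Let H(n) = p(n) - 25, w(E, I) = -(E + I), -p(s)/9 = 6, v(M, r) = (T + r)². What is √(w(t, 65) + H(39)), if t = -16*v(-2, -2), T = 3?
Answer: 8*I*√2 ≈ 11.314*I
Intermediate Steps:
v(M, r) = (3 + r)²
p(s) = -54 (p(s) = -9*6 = -54)
t = -16 (t = -16*(3 - 2)² = -16*1² = -16*1 = -16)
w(E, I) = -E - I
H(n) = -79 (H(n) = -54 - 25 = -79)
√(w(t, 65) + H(39)) = √((-1*(-16) - 1*65) - 79) = √((16 - 65) - 79) = √(-49 - 79) = √(-128) = 8*I*√2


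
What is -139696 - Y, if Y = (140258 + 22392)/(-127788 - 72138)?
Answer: -13964349923/99963 ≈ -1.3970e+5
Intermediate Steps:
Y = -81325/99963 (Y = 162650/(-199926) = 162650*(-1/199926) = -81325/99963 ≈ -0.81355)
-139696 - Y = -139696 - 1*(-81325/99963) = -139696 + 81325/99963 = -13964349923/99963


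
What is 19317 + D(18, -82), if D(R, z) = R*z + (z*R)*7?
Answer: 7509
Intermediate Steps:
D(R, z) = 8*R*z (D(R, z) = R*z + (R*z)*7 = R*z + 7*R*z = 8*R*z)
19317 + D(18, -82) = 19317 + 8*18*(-82) = 19317 - 11808 = 7509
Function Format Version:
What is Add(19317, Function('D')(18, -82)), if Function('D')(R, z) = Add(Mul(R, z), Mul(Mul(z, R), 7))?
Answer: 7509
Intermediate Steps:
Function('D')(R, z) = Mul(8, R, z) (Function('D')(R, z) = Add(Mul(R, z), Mul(Mul(R, z), 7)) = Add(Mul(R, z), Mul(7, R, z)) = Mul(8, R, z))
Add(19317, Function('D')(18, -82)) = Add(19317, Mul(8, 18, -82)) = Add(19317, -11808) = 7509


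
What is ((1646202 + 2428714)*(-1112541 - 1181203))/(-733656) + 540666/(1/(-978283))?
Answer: -48504897607762258/91707 ≈ -5.2891e+11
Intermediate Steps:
((1646202 + 2428714)*(-1112541 - 1181203))/(-733656) + 540666/(1/(-978283)) = (4074916*(-2293744))*(-1/733656) + 540666/(-1/978283) = -9346814125504*(-1/733656) + 540666*(-978283) = 1168351765688/91707 - 528924356478 = -48504897607762258/91707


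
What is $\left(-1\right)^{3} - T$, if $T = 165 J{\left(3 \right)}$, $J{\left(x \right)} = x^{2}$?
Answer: $-1486$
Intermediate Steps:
$T = 1485$ ($T = 165 \cdot 3^{2} = 165 \cdot 9 = 1485$)
$\left(-1\right)^{3} - T = \left(-1\right)^{3} - 1485 = -1 - 1485 = -1486$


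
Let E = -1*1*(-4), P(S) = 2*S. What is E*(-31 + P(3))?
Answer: -100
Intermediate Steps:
E = 4 (E = -1*(-4) = 4)
E*(-31 + P(3)) = 4*(-31 + 2*3) = 4*(-31 + 6) = 4*(-25) = -100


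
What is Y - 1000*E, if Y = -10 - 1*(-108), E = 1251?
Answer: -1250902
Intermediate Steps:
Y = 98 (Y = -10 + 108 = 98)
Y - 1000*E = 98 - 1000*1251 = 98 - 1251000 = -1250902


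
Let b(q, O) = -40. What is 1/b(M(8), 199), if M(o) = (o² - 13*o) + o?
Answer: -1/40 ≈ -0.025000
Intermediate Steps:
M(o) = o² - 12*o
1/b(M(8), 199) = 1/(-40) = -1/40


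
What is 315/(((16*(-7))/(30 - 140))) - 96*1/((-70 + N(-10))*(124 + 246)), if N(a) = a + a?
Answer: 6868189/22200 ≈ 309.38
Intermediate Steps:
N(a) = 2*a
315/(((16*(-7))/(30 - 140))) - 96*1/((-70 + N(-10))*(124 + 246)) = 315/(((16*(-7))/(30 - 140))) - 96*1/((-70 + 2*(-10))*(124 + 246)) = 315/((-112/(-110))) - 96*1/(370*(-70 - 20)) = 315/((-112*(-1/110))) - 96/(370*(-90)) = 315/(56/55) - 96/(-33300) = 315*(55/56) - 96*(-1/33300) = 2475/8 + 8/2775 = 6868189/22200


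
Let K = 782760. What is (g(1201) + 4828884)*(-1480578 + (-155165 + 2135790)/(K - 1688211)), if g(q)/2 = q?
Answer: -6476787280948825658/905451 ≈ -7.1531e+12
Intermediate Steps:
g(q) = 2*q
(g(1201) + 4828884)*(-1480578 + (-155165 + 2135790)/(K - 1688211)) = (2*1201 + 4828884)*(-1480578 + (-155165 + 2135790)/(782760 - 1688211)) = (2402 + 4828884)*(-1480578 + 1980625/(-905451)) = 4831286*(-1480578 + 1980625*(-1/905451)) = 4831286*(-1480578 - 1980625/905451) = 4831286*(-1340592811303/905451) = -6476787280948825658/905451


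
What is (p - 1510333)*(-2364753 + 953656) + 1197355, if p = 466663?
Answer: 1472720803345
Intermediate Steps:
(p - 1510333)*(-2364753 + 953656) + 1197355 = (466663 - 1510333)*(-2364753 + 953656) + 1197355 = -1043670*(-1411097) + 1197355 = 1472719605990 + 1197355 = 1472720803345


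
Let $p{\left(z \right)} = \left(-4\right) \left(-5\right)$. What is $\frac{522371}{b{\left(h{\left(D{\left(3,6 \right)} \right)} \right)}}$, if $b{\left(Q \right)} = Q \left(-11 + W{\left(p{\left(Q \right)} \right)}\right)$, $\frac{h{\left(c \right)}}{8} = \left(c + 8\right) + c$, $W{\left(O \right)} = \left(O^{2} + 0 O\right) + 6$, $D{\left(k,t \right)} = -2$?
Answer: $\frac{522371}{12640} \approx 41.327$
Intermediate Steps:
$p{\left(z \right)} = 20$
$W{\left(O \right)} = 6 + O^{2}$ ($W{\left(O \right)} = \left(O^{2} + 0\right) + 6 = O^{2} + 6 = 6 + O^{2}$)
$h{\left(c \right)} = 64 + 16 c$ ($h{\left(c \right)} = 8 \left(\left(c + 8\right) + c\right) = 8 \left(\left(8 + c\right) + c\right) = 8 \left(8 + 2 c\right) = 64 + 16 c$)
$b{\left(Q \right)} = 395 Q$ ($b{\left(Q \right)} = Q \left(-11 + \left(6 + 20^{2}\right)\right) = Q \left(-11 + \left(6 + 400\right)\right) = Q \left(-11 + 406\right) = Q 395 = 395 Q$)
$\frac{522371}{b{\left(h{\left(D{\left(3,6 \right)} \right)} \right)}} = \frac{522371}{395 \left(64 + 16 \left(-2\right)\right)} = \frac{522371}{395 \left(64 - 32\right)} = \frac{522371}{395 \cdot 32} = \frac{522371}{12640}$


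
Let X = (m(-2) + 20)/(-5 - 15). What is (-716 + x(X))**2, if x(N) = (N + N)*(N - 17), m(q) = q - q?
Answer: 462400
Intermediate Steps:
m(q) = 0
X = -1 (X = (0 + 20)/(-5 - 15) = 20/(-20) = 20*(-1/20) = -1)
x(N) = 2*N*(-17 + N) (x(N) = (2*N)*(-17 + N) = 2*N*(-17 + N))
(-716 + x(X))**2 = (-716 + 2*(-1)*(-17 - 1))**2 = (-716 + 2*(-1)*(-18))**2 = (-716 + 36)**2 = (-680)**2 = 462400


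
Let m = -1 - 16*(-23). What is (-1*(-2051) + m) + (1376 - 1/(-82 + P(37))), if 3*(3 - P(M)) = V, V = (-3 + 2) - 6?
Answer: 872623/230 ≈ 3794.0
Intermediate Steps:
V = -7 (V = -1 - 6 = -7)
m = 367 (m = -1 + 368 = 367)
P(M) = 16/3 (P(M) = 3 - 1/3*(-7) = 3 + 7/3 = 16/3)
(-1*(-2051) + m) + (1376 - 1/(-82 + P(37))) = (-1*(-2051) + 367) + (1376 - 1/(-82 + 16/3)) = (2051 + 367) + (1376 - 1/(-230/3)) = 2418 + (1376 - 1*(-3/230)) = 2418 + (1376 + 3/230) = 2418 + 316483/230 = 872623/230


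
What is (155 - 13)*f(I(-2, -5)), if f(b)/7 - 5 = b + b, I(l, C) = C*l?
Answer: 24850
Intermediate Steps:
f(b) = 35 + 14*b (f(b) = 35 + 7*(b + b) = 35 + 7*(2*b) = 35 + 14*b)
(155 - 13)*f(I(-2, -5)) = (155 - 13)*(35 + 14*(-5*(-2))) = 142*(35 + 14*10) = 142*(35 + 140) = 142*175 = 24850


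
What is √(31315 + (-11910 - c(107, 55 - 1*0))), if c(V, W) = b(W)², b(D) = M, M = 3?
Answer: 2*√4849 ≈ 139.27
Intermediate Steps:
b(D) = 3
c(V, W) = 9 (c(V, W) = 3² = 9)
√(31315 + (-11910 - c(107, 55 - 1*0))) = √(31315 + (-11910 - 1*9)) = √(31315 + (-11910 - 9)) = √(31315 - 11919) = √19396 = 2*√4849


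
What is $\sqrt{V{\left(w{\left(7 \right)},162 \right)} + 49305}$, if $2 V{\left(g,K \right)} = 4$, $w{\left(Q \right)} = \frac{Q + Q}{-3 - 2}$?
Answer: $\sqrt{49307} \approx 222.05$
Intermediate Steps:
$w{\left(Q \right)} = - \frac{2 Q}{5}$ ($w{\left(Q \right)} = \frac{2 Q}{-5} = 2 Q \left(- \frac{1}{5}\right) = - \frac{2 Q}{5}$)
$V{\left(g,K \right)} = 2$ ($V{\left(g,K \right)} = \frac{1}{2} \cdot 4 = 2$)
$\sqrt{V{\left(w{\left(7 \right)},162 \right)} + 49305} = \sqrt{2 + 49305} = \sqrt{49307}$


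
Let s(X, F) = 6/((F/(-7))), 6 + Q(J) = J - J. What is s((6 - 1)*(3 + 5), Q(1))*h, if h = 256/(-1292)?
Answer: -448/323 ≈ -1.3870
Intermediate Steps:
Q(J) = -6 (Q(J) = -6 + (J - J) = -6 + 0 = -6)
s(X, F) = -42/F (s(X, F) = 6/((F*(-⅐))) = 6/((-F/7)) = 6*(-7/F) = -42/F)
h = -64/323 (h = 256*(-1/1292) = -64/323 ≈ -0.19814)
s((6 - 1)*(3 + 5), Q(1))*h = -42/(-6)*(-64/323) = -42*(-⅙)*(-64/323) = 7*(-64/323) = -448/323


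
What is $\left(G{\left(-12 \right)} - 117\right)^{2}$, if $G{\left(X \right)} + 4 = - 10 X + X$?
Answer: $169$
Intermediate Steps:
$G{\left(X \right)} = -4 - 9 X$ ($G{\left(X \right)} = -4 + \left(- 10 X + X\right) = -4 - 9 X$)
$\left(G{\left(-12 \right)} - 117\right)^{2} = \left(\left(-4 - -108\right) - 117\right)^{2} = \left(\left(-4 + 108\right) - 117\right)^{2} = \left(104 - 117\right)^{2} = \left(-13\right)^{2} = 169$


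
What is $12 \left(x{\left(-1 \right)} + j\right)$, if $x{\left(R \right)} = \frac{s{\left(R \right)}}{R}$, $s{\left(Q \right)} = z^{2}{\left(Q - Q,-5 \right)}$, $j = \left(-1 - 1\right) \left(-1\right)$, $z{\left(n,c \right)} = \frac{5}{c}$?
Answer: $12$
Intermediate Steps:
$j = 2$ ($j = \left(-2\right) \left(-1\right) = 2$)
$s{\left(Q \right)} = 1$ ($s{\left(Q \right)} = \left(\frac{5}{-5}\right)^{2} = \left(5 \left(- \frac{1}{5}\right)\right)^{2} = \left(-1\right)^{2} = 1$)
$x{\left(R \right)} = \frac{1}{R}$ ($x{\left(R \right)} = 1 \frac{1}{R} = \frac{1}{R}$)
$12 \left(x{\left(-1 \right)} + j\right) = 12 \left(\frac{1}{-1} + 2\right) = 12 \left(-1 + 2\right) = 12 \cdot 1 = 12$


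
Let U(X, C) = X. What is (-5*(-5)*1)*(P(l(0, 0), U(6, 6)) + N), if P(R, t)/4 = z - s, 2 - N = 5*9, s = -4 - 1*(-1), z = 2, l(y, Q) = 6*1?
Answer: -575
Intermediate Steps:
l(y, Q) = 6
s = -3 (s = -4 + 1 = -3)
N = -43 (N = 2 - 5*9 = 2 - 1*45 = 2 - 45 = -43)
P(R, t) = 20 (P(R, t) = 4*(2 - 1*(-3)) = 4*(2 + 3) = 4*5 = 20)
(-5*(-5)*1)*(P(l(0, 0), U(6, 6)) + N) = (-5*(-5)*1)*(20 - 43) = (25*1)*(-23) = 25*(-23) = -575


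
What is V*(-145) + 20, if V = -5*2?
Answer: 1470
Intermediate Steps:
V = -10
V*(-145) + 20 = -10*(-145) + 20 = 1450 + 20 = 1470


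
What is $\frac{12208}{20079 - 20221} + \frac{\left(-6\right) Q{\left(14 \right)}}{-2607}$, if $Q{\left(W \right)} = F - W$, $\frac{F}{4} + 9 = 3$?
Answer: $- \frac{5309772}{61699} \approx -86.059$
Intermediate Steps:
$F = -24$ ($F = -36 + 4 \cdot 3 = -36 + 12 = -24$)
$Q{\left(W \right)} = -24 - W$
$\frac{12208}{20079 - 20221} + \frac{\left(-6\right) Q{\left(14 \right)}}{-2607} = \frac{12208}{20079 - 20221} + \frac{\left(-6\right) \left(-24 - 14\right)}{-2607} = \frac{12208}{20079 - 20221} + - 6 \left(-24 - 14\right) \left(- \frac{1}{2607}\right) = \frac{12208}{-142} + \left(-6\right) \left(-38\right) \left(- \frac{1}{2607}\right) = 12208 \left(- \frac{1}{142}\right) + 228 \left(- \frac{1}{2607}\right) = - \frac{6104}{71} - \frac{76}{869} = - \frac{5309772}{61699}$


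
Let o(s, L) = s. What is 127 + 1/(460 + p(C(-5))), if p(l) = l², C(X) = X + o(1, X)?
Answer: 60453/476 ≈ 127.00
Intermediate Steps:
C(X) = 1 + X (C(X) = X + 1 = 1 + X)
127 + 1/(460 + p(C(-5))) = 127 + 1/(460 + (1 - 5)²) = 127 + 1/(460 + (-4)²) = 127 + 1/(460 + 16) = 127 + 1/476 = 60453/476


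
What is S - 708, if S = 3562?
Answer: 2854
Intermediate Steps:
S - 708 = 3562 - 708 = 2854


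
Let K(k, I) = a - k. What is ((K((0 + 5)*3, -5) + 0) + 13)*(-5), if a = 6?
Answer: -20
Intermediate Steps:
K(k, I) = 6 - k
((K((0 + 5)*3, -5) + 0) + 13)*(-5) = (((6 - (0 + 5)*3) + 0) + 13)*(-5) = (((6 - 5*3) + 0) + 13)*(-5) = (((6 - 1*15) + 0) + 13)*(-5) = (((6 - 15) + 0) + 13)*(-5) = ((-9 + 0) + 13)*(-5) = (-9 + 13)*(-5) = 4*(-5) = -20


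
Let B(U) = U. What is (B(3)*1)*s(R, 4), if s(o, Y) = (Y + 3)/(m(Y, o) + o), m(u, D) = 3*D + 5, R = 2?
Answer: 21/13 ≈ 1.6154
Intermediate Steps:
m(u, D) = 5 + 3*D
s(o, Y) = (3 + Y)/(5 + 4*o) (s(o, Y) = (Y + 3)/((5 + 3*o) + o) = (3 + Y)/(5 + 4*o))
(B(3)*1)*s(R, 4) = (3*1)*((3 + 4)/(5 + 4*2)) = 3*(7/(5 + 8)) = 3*(7/13) = 21/13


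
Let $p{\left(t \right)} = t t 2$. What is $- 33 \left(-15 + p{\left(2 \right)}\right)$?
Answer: $231$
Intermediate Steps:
$p{\left(t \right)} = 2 t^{2}$ ($p{\left(t \right)} = t^{2} \cdot 2 = 2 t^{2}$)
$- 33 \left(-15 + p{\left(2 \right)}\right) = - 33 \left(-15 + 2 \cdot 2^{2}\right) = - 33 \left(-15 + 2 \cdot 4\right) = - 33 \left(-15 + 8\right) = \left(-33\right) \left(-7\right) = 231$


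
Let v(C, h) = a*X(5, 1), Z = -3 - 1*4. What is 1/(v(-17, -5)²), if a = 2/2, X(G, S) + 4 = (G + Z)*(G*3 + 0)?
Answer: 1/1156 ≈ 0.00086505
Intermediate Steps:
Z = -7 (Z = -3 - 4 = -7)
X(G, S) = -4 + 3*G*(-7 + G) (X(G, S) = -4 + (G - 7)*(G*3 + 0) = -4 + (-7 + G)*(3*G + 0) = -4 + (-7 + G)*(3*G) = -4 + 3*G*(-7 + G))
a = 1 (a = 2*(½) = 1)
v(C, h) = -34 (v(C, h) = 1*(-4 - 21*5 + 3*5²) = 1*(-4 - 105 + 3*25) = 1*(-4 - 105 + 75) = 1*(-34) = -34)
1/(v(-17, -5)²) = 1/((-34)²) = 1/1156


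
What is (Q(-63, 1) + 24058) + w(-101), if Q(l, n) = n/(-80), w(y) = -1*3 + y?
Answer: 1916319/80 ≈ 23954.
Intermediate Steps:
w(y) = -3 + y
Q(l, n) = -n/80 (Q(l, n) = n*(-1/80) = -n/80)
(Q(-63, 1) + 24058) + w(-101) = (-1/80*1 + 24058) + (-3 - 101) = (-1/80 + 24058) - 104 = 1924639/80 - 104 = 1916319/80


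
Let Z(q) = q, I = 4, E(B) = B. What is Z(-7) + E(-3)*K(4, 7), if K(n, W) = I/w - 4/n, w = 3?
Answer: -8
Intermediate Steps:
K(n, W) = 4/3 - 4/n
Z(-7) + E(-3)*K(4, 7) = -7 - 3*(4/3 - 4/4) = -7 - 3*(4/3 - 4*1/4) = -7 - 3*(4/3 - 1) = -7 - 3*1/3 = -7 - 1 = -8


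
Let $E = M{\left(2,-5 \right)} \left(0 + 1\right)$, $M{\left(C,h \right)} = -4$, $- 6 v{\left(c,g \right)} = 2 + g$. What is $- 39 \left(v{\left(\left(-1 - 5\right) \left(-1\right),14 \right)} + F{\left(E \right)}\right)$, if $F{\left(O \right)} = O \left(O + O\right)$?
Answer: $-1144$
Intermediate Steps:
$v{\left(c,g \right)} = - \frac{1}{3} - \frac{g}{6}$ ($v{\left(c,g \right)} = - \frac{2 + g}{6} = - \frac{1}{3} - \frac{g}{6}$)
$E = -4$ ($E = - 4 \left(0 + 1\right) = \left(-4\right) 1 = -4$)
$F{\left(O \right)} = 2 O^{2}$ ($F{\left(O \right)} = O 2 O = 2 O^{2}$)
$- 39 \left(v{\left(\left(-1 - 5\right) \left(-1\right),14 \right)} + F{\left(E \right)}\right) = - 39 \left(\left(- \frac{1}{3} - \frac{7}{3}\right) + 2 \left(-4\right)^{2}\right) = - 39 \left(\left(- \frac{1}{3} - \frac{7}{3}\right) + 2 \cdot 16\right) = - 39 \left(- \frac{8}{3} + 32\right) = \left(-39\right) \frac{88}{3} = -1144$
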